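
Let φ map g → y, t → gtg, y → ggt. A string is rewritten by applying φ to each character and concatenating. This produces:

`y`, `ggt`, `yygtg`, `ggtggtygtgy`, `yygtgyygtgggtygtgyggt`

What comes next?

ggtggtygtgyggtggtygtgyyygtgggtygtgyggtyygtg

Replace each of the 21 characters of yygtgyygtgggtygtgyggt in place — ggt ggt y gtg y ggt ggt y gtg y y y gtg ggt y gtg y ggt y y gtg — and concatenate.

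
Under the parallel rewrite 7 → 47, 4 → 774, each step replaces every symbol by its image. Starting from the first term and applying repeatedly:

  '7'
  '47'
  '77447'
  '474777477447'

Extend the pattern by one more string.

Expanding 474777477447: 4→774, 7→47, 4→774, 7→47, 7→47, 7→47, 4→774, 7→47, 7→47, 4→774, 4→774, 7→47. Concatenated: 774 47 774 47 47 47 774 47 47 774 774 47.

77447774474747774474777477447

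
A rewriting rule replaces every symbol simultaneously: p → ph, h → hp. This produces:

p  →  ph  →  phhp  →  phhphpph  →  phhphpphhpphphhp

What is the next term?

Applying the rule to each of the 16 symbols of phhphpphhpphphhp gives the pieces ph hp hp ph hp ph ph hp hp ph ph hp ph hp hp ph, which concatenate to the answer.

phhphpphhpphphhphpphphhpphhphpph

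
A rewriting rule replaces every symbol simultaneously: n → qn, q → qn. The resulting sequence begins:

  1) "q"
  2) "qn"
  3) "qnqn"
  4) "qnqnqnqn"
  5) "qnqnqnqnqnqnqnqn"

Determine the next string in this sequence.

qnqnqnqnqnqnqnqnqnqnqnqnqnqnqnqn

Replace each of the 16 characters of qnqnqnqnqnqnqnqn in place — qn qn qn qn qn qn qn qn qn qn qn qn qn qn qn qn — and concatenate.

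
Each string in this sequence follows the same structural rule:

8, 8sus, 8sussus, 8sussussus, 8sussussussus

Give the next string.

The strings grow by a fixed suffix sus each time.
So the next term is 8sussussussus·sus.

8sussussussussus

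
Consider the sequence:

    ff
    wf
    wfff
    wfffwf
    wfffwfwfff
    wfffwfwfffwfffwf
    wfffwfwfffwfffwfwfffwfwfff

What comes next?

wfffwfwfffwfffwfwfffwfwfffwfffwfwfffwfffwf

From term 3 onward, concatenate the last term with the second-to-last: wf·ff = wfff, wfff·wf = wfffwf, …
So term 8 is wfffwfwfffwfffwfwfffwfwfff·wfffwfwfffwfffwf.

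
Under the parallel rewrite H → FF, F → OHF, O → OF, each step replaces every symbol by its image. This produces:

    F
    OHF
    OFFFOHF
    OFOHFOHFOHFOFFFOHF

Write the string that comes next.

OFOHFOFFFOHFOFFFOHFOFFFOHFOFOHFOHFOHFOFFFOHF

Applying the rule to each of the 18 symbols of OFOHFOHFOHFOFFFOHF gives the pieces OF OHF OF FF OHF OF FF OHF OF FF OHF OF OHF OHF OHF OF FF OHF, which concatenate to the answer.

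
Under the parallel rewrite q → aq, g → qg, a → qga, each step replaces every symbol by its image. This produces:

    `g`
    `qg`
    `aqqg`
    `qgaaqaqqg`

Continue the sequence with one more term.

Expanding qgaaqaqqg: q→aq, g→qg, a→qga, a→qga, q→aq, a→qga, q→aq, q→aq, g→qg. Concatenated: aq qg qga qga aq qga aq aq qg.

aqqgqgaqgaaqqgaaqaqqg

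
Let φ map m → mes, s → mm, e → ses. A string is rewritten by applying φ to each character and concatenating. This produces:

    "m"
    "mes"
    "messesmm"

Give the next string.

messesmmmmsesmmmesmes

Rewriting each symbol of messesmm: m→mes, e→ses, s→mm, s→mm, e→ses, s→mm, m→mes, m→mes, which concatenates to mes ses mm mm ses mm mes mes.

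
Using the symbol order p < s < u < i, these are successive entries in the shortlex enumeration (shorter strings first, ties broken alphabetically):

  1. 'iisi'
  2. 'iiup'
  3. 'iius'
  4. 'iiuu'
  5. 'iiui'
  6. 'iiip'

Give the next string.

iiis

Find the rightmost character of iiip below i, bump it to the next letter, and reset everything to its right to p.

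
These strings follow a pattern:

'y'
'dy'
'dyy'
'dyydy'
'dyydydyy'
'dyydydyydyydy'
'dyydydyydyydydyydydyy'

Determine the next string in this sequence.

This is a Fibonacci-style word recurrence s(k) = s(k−1)·s(k−2): e.g. dy·y = dyy.
The next term joins dyydydyydyydydyydydyy and dyydydyydyydy.

dyydydyydyydydyydydyydyydydyydyydy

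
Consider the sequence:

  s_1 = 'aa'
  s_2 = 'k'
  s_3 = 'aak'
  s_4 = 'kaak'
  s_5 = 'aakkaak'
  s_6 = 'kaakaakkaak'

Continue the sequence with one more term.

Each term (from the third on) is the two preceding terms concatenated in order: term 3 = aa·k = aak.
Continuing: aakkaak · kaakaakkaak gives term 7.

aakkaakkaakaakkaak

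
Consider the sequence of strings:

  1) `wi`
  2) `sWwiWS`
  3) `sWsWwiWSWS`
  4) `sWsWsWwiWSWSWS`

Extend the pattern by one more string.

Every step adds sW to the front and WS to the end of the previous string.
Applying this once more to sWsWsWwiWSWSWS:

sWsWsWsWwiWSWSWSWS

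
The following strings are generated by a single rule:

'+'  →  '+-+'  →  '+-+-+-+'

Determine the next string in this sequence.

+-+-+-+-+-+-+-+

Every step duplicates the string with '-' between the halves.
One more doubling of +-+-+-+ gives the answer.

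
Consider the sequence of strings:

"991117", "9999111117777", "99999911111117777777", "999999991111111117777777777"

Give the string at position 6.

Reading off run lengths: 9 runs 2, 4, 6, 8; 1 runs 3, 5, 7, 9; 7 runs 1, 4, 7, 10 — each is linear in n (n = 1, 2, …).
For term 6, n = 6, so the run lengths are 12, 13, 16.

99999999999911111111111117777777777777777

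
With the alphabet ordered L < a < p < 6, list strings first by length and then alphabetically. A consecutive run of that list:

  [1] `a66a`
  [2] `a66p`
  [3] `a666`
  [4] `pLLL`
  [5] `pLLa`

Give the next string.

pLLp

Treat pLLa as a base-4 numeral over the given alphabet and add one, carrying through any trailing 6's.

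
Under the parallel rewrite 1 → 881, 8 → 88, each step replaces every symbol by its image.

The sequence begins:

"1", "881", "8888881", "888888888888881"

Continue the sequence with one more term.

φ(888888888888881) expands symbol-by-symbol to 88 88 88 88 88 88 88 88 88 88 88 88 88 88 881; joining the 15 pieces gives the next term.

8888888888888888888888888888881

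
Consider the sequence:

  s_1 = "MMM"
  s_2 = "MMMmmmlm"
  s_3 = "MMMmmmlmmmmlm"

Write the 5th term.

Each term is the previous one with mmmlm appended.
From MMMmmmlmmmmlm, 2 further steps: MMMmmmlmmmmlm → MMMmmmlmmmmlmmmmlm → (answer).

MMMmmmlmmmmlmmmmlmmmmlm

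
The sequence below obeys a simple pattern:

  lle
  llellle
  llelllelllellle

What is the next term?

llelllelllelllelllelllelllellle

Each string is two copies of the previous one joined by 'l'.
So the next term is two copies of llelllelllellle with 'l' between the halves.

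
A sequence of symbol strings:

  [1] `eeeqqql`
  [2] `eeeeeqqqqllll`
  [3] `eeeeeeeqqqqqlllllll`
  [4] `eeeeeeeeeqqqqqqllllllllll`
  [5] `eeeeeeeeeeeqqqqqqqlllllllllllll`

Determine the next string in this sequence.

Term n consists of 2n+1 e's, followed by n+2 q's, followed by 3n-2 l's (n = 1, 2, …).
At n = 6 the blocks have lengths 13, 8, 16.

eeeeeeeeeeeeeqqqqqqqqllllllllllllllll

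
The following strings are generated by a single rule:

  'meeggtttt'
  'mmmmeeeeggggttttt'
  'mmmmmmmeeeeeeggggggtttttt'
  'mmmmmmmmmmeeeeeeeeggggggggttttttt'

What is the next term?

Term n consists of 3n-2 m's, followed by 2n e's, followed by 2n g's, followed by n+3 t's (n = 1, 2, …).
For the next term, n = 5, so the run lengths are 13, 10, 10, 8.

mmmmmmmmmmmmmeeeeeeeeeeggggggggggtttttttt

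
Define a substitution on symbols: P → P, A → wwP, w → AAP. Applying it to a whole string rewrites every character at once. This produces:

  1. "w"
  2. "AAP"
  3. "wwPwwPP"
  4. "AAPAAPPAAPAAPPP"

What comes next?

wwPwwPPwwPwwPPPwwPwwPPwwPwwPPPP

φ(AAPAAPPAAPAAPPP) expands symbol-by-symbol to wwP wwP P wwP wwP P P wwP wwP P wwP wwP P P P; joining the 15 pieces gives the next term.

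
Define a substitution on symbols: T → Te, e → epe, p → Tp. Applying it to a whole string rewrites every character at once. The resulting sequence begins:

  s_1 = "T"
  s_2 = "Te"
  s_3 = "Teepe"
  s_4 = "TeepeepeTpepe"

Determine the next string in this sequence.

Replace each of the 13 characters of TeepeepeTpepe in place — Te epe epe Tp epe epe Tp epe Te Tp epe Tp epe — and concatenate.

TeepeepeTpepeepeTpepeTeTpepeTpepe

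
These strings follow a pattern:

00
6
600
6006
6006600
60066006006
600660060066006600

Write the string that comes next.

60066006006600660060066006006

Each term (from the third on) is the previous term followed by the one before it: term 3 = 6·00 = 600.
So term 8 is 600660060066006600·60066006006.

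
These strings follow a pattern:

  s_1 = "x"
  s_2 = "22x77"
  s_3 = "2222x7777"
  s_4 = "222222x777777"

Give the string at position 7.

222222222222x777777777777

s(k+1) = 22·s(k)·77, so each term gains 22 as a prefix and 77 as a suffix.
From 222222x777777, 3 further steps: 222222x777777 → 22222222x77777777 → 2222222222x7777777777 → (answer).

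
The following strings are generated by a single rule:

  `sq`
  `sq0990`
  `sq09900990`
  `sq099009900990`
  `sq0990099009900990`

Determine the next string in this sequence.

The strings grow by a fixed suffix 0990 each time.
Applying this once more to sq0990099009900990:

sq09900990099009900990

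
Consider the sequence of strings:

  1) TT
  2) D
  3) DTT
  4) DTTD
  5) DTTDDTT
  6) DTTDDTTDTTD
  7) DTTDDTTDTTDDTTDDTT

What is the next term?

DTTDDTTDTTDDTTDDTTDTTDDTTDTTD

Each term (from the third on) is the previous term followed by the one before it: term 3 = D·TT = DTT.
The next term joins DTTDDTTDTTDDTTDDTT and DTTDDTTDTTD.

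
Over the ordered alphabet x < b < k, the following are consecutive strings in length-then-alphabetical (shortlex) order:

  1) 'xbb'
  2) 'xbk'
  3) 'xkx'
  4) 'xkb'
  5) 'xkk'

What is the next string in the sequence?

bxx

Find the rightmost character of xkk below k, bump it to the next letter, and reset everything to its right to x.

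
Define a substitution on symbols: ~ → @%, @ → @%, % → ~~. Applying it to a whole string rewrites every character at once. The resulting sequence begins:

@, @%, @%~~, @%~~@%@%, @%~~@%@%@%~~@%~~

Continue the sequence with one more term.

Rewriting the 16 symbols of @%~~@%@%@%~~@%~~ one by one yields @% ~~ @% @% @% ~~ @% ~~ @% ~~ @% @% @% ~~ @% @%; concatenated:

@%~~@%@%@%~~@%~~@%~~@%@%@%~~@%@%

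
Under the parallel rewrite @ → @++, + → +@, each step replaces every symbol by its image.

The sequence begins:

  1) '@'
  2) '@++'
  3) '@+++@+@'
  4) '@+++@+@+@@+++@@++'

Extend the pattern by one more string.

@+++@+@+@@+++@@+++@@++@+++@+@+@@++@+++@+@

Applying the rule to each of the 17 symbols of @+++@+@+@@+++@@++ gives the pieces @++ +@ +@ +@ @++ +@ @++ +@ @++ @++ +@ +@ +@ @++ @++ +@ +@, which concatenate to the answer.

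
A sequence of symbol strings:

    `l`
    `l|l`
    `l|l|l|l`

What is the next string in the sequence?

s(k+1) = s(k)·|·s(k) — each term doubles the last with '|' between the halves.
So the next term is two copies of l|l|l|l with '|' between the halves.

l|l|l|l|l|l|l|l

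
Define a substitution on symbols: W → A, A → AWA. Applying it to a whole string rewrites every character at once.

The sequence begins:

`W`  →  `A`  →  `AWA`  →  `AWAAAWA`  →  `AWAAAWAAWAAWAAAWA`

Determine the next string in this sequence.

AWAAAWAAWAAWAAAWAAWAAAWAAWAAAWAAWAAWAAAWA

Replace each of the 17 characters of AWAAAWAAWAAWAAAWA in place — AWA A AWA AWA AWA A AWA AWA A AWA AWA A AWA AWA AWA A AWA — and concatenate.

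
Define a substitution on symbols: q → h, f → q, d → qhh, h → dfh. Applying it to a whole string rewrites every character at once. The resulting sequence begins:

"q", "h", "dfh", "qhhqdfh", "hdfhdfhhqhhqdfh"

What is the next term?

Rewriting the 15 symbols of hdfhdfhhqhhqdfh one by one yields dfh qhh q dfh qhh q dfh dfh h dfh dfh h qhh q dfh; concatenated:

dfhqhhqdfhqhhqdfhdfhhdfhdfhhqhhqdfh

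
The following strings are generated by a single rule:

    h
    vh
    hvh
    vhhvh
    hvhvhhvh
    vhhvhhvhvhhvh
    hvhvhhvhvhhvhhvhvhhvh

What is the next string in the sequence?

This is a Fibonacci-style word recurrence s(k) = s(k−2)·s(k−1): e.g. h·vh = hvh.
The next term joins vhhvhhvhvhhvh and hvhvhhvhvhhvhhvhvhhvh.

vhhvhhvhvhhvhhvhvhhvhvhhvhhvhvhhvh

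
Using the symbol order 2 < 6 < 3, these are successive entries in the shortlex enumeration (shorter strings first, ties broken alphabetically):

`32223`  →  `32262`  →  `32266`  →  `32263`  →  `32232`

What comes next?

32236

Treat 32232 as a base-3 numeral over the given alphabet and add one, carrying through any trailing 3's.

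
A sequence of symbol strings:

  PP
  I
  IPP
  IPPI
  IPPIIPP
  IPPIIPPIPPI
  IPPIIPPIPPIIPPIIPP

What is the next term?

This is a Fibonacci-style word recurrence s(k) = s(k−1)·s(k−2): e.g. I·PP = IPP.
So term 8 is IPPIIPPIPPIIPPIIPP·IPPIIPPIPPI.

IPPIIPPIPPIIPPIIPPIPPIIPPIPPI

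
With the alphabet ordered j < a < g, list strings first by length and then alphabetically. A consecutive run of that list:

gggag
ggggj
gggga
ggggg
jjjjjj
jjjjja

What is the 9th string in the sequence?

Stepping forward 3 times from jjjjja: jjjjja → jjjjjg → jjjjaj, then the target.

jjjjaa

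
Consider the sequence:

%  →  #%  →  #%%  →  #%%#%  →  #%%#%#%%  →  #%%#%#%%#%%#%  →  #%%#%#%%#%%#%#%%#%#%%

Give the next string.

#%%#%#%%#%%#%#%%#%#%%#%%#%#%%#%%#%

From term 3 onward, concatenate the last term with the second-to-last: #%·% = #%%, #%%·#% = #%%#%, …
So term 8 is #%%#%#%%#%%#%#%%#%#%%·#%%#%#%%#%%#%.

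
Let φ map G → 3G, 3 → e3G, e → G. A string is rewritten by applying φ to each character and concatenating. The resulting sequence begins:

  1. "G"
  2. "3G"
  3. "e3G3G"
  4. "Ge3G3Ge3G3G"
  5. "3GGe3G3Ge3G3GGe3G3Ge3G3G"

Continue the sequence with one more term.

e3G3G3GGe3G3Ge3G3GGe3G3Ge3G3G3GGe3G3Ge3G3GGe3G3Ge3G3G

φ(3GGe3G3Ge3G3GGe3G3Ge3G3G) expands symbol-by-symbol to e3G 3G 3G G e3G 3G e3G 3G G e3G 3G e3G 3G 3G G e3G 3G e3G 3G G e3G 3G e3G 3G; joining the 24 pieces gives the next term.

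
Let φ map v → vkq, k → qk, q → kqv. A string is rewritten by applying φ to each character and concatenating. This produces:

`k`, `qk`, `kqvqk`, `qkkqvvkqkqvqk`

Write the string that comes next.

Applying the rule to each of the 13 symbols of qkkqvvkqkqvqk gives the pieces kqv qk qk kqv vkq vkq qk kqv qk kqv vkq kqv qk, which concatenate to the answer.

kqvqkqkkqvvkqvkqqkkqvqkkqvvkqkqvqk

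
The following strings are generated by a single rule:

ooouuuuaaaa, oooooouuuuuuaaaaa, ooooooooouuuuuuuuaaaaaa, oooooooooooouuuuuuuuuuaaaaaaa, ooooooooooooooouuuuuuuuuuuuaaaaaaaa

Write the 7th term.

Reading off run lengths: o runs 3, 6, 9, 12, 15; u runs 4, 6, 8, 10, 12; a runs 4, 5, 6, 7, 8 — each is linear in n (n = 1, 2, …).
At n = 7 the blocks have lengths 21, 16, 10.

ooooooooooooooooooooouuuuuuuuuuuuuuuuaaaaaaaaaa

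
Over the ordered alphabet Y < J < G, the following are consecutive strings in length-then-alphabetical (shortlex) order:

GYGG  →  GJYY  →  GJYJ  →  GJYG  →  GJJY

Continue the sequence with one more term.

GJJJ

Treat GJJY as a base-3 numeral over the given alphabet and add one, carrying through any trailing G's.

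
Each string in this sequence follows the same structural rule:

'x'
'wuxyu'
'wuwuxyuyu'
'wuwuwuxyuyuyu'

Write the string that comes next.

Each term wraps the previous one in wu on the left and yu on the right.
So the next term is wu·wuwuwuxyuyuyu·yu.

wuwuwuwuxyuyuyuyu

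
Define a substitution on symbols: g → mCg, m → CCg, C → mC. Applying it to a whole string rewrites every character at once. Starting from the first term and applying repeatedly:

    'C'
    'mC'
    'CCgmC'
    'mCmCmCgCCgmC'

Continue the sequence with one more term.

Expanding mCmCmCgCCgmC: m→CCg, C→mC, m→CCg, C→mC, m→CCg, C→mC, g→mCg, C→mC, C→mC, g→mCg, m→CCg, C→mC. Concatenated: CCg mC CCg mC CCg mC mCg mC mC mCg CCg mC.

CCgmCCCgmCCCgmCmCgmCmCmCgCCgmC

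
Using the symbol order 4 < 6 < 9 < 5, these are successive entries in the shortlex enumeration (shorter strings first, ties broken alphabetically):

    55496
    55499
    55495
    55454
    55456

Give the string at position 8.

Advancing 3 positions from 55456 through 55456 → 55459 → 55455 reaches term 8.

55644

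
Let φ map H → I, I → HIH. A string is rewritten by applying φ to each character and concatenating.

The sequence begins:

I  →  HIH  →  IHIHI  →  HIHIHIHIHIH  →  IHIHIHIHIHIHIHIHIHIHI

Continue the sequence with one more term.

Rewriting the 21 symbols of IHIHIHIHIHIHIHIHIHIHI one by one yields HIH I HIH I HIH I HIH I HIH I HIH I HIH I HIH I HIH I HIH I HIH; concatenated:

HIHIHIHIHIHIHIHIHIHIHIHIHIHIHIHIHIHIHIHIHIH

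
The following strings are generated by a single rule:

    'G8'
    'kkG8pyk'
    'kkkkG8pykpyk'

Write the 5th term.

kkkkkkkkG8pykpykpykpyk

s(k+1) = kk·s(k)·pyk, so each term gains kk as a prefix and pyk as a suffix.
From kkkkG8pykpyk, 2 further steps: kkkkG8pykpyk → kkkkkkG8pykpykpyk → (answer).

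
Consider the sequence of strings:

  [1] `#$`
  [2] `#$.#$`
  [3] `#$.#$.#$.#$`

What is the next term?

Each string is two copies of the previous one joined by '.'.
Doubling #$.#$.#$.#$ with '.' between the halves:

#$.#$.#$.#$.#$.#$.#$.#$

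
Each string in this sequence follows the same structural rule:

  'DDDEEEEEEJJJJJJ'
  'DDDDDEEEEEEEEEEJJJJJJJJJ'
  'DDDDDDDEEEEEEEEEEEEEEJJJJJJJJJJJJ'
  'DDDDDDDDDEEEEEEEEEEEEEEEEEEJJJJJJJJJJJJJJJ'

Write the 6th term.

DDDDDDDDDDDDDEEEEEEEEEEEEEEEEEEEEEEEEEEJJJJJJJJJJJJJJJJJJJJJ

Each string has the form D^{2n+1} E^{4n+2} J^{3n+3} (n = 1, 2, …).
Setting n = 6 gives 13, 26, 21 characters in each block.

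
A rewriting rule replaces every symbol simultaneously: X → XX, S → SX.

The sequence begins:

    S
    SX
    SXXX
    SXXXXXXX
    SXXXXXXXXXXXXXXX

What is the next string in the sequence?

Rewriting the 16 symbols of SXXXXXXXXXXXXXXX one by one yields SX XX XX XX XX XX XX XX XX XX XX XX XX XX XX XX; concatenated:

SXXXXXXXXXXXXXXXXXXXXXXXXXXXXXXX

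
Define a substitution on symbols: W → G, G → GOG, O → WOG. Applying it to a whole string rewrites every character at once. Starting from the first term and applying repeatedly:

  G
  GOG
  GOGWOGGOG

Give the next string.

GOGWOGGOGGWOGGOGGOGWOGGOG

Expanding GOGWOGGOG: G→GOG, O→WOG, G→GOG, W→G, O→WOG, G→GOG, G→GOG, O→WOG, G→GOG. Concatenated: GOG WOG GOG G WOG GOG GOG WOG GOG.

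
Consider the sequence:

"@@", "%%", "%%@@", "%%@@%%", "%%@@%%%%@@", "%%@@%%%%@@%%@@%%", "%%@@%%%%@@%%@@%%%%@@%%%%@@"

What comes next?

%%@@%%%%@@%%@@%%%%@@%%%%@@%%@@%%%%@@%%@@%%

Each term (from the third on) is the previous term followed by the one before it: term 3 = %%·@@ = %%@@.
So term 8 is %%@@%%%%@@%%@@%%%%@@%%%%@@·%%@@%%%%@@%%@@%%.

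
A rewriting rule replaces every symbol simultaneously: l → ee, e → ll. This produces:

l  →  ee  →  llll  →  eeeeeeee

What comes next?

Apply φ to eeeeeeee symbol by symbol: e→ll, e→ll, e→ll, e→ll, e→ll, e→ll, e→ll, e→ll; joined: ll ll ll ll ll ll ll ll.

llllllllllllllll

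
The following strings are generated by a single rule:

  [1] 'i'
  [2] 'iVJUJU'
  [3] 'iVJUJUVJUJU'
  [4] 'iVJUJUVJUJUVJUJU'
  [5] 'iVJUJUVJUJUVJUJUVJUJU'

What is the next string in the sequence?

Every step adds VJUJU to the end: s(k+1) = s(k)·VJUJU.
Applying this once more to iVJUJUVJUJUVJUJUVJUJU:

iVJUJUVJUJUVJUJUVJUJUVJUJU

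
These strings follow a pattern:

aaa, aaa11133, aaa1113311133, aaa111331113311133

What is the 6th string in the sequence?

Each term is the previous one with 11133 appended.
From aaa111331113311133, 2 further steps: aaa111331113311133 → aaa11133111331113311133 → (answer).

aaa1113311133111331113311133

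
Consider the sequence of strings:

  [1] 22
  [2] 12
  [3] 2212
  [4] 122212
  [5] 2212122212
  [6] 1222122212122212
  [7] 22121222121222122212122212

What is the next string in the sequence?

122212221212221222121222121222122212122212

From term 3 onward, concatenate the second-to-last term with the last: 22·12 = 2212, 12·2212 = 122212, …
The next term joins 1222122212122212 and 22121222121222122212122212.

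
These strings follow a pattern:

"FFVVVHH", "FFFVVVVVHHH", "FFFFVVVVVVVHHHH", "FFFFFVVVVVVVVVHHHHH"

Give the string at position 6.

Each string has the form F^{n+1} V^{2n+1} H^{n+1} (n = 1, 2, …).
At n = 6 the blocks have lengths 7, 13, 7.

FFFFFFFVVVVVVVVVVVVVHHHHHHH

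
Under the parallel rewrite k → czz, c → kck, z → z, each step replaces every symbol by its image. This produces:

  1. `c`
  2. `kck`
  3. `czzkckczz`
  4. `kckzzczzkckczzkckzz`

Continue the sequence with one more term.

czzkckczzzzkckzzczzkckczzkckzzczzkckczzzz

Replace each of the 19 characters of kckzzczzkckczzkckzz in place — czz kck czz z z kck z z czz kck czz kck z z czz kck czz z z — and concatenate.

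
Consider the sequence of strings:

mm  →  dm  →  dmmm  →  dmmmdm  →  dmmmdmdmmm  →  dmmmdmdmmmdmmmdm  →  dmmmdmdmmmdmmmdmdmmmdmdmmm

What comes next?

From term 3 onward, concatenate the last term with the second-to-last: dm·mm = dmmm, dmmm·dm = dmmmdm, …
Continuing: dmmmdmdmmmdmmmdmdmmmdmdmmm · dmmmdmdmmmdmmmdm gives term 8.

dmmmdmdmmmdmmmdmdmmmdmdmmmdmmmdmdmmmdmmmdm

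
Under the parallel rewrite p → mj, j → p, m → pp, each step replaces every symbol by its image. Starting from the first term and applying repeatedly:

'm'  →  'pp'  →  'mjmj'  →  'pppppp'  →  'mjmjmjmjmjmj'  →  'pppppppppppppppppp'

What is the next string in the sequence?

Rewriting the 18 symbols of pppppppppppppppppp one by one yields mj mj mj mj mj mj mj mj mj mj mj mj mj mj mj mj mj mj; concatenated:

mjmjmjmjmjmjmjmjmjmjmjmjmjmjmjmjmjmj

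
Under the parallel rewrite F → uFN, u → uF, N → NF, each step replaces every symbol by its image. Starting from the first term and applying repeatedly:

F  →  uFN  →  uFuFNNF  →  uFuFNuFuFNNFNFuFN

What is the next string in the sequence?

uFuFNuFuFNNFuFuFNuFuFNNFNFuFNNFuFNuFuFNNF

φ(uFuFNuFuFNNFNFuFN) expands symbol-by-symbol to uF uFN uF uFN NF uF uFN uF uFN NF NF uFN NF uFN uF uFN NF; joining the 17 pieces gives the next term.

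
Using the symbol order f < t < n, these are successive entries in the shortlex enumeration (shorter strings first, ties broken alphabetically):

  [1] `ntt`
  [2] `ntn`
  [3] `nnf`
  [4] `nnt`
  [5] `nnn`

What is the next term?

ffff

nnn is the last string of length 3, so the next is the first of length 4: f repeated 4 times.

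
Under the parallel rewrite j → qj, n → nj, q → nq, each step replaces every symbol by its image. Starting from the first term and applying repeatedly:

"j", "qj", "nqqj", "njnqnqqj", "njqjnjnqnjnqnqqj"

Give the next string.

njqjnqqjnjqjnjnqnjqjnjnqnjnqnqqj

Applying the rule to each of the 16 symbols of njqjnjnqnjnqnqqj gives the pieces nj qj nq qj nj qj nj nq nj qj nj nq nj nq nq qj, which concatenate to the answer.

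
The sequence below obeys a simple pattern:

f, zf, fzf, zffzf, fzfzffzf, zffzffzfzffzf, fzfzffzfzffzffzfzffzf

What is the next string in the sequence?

This is a Fibonacci-style word recurrence s(k) = s(k−2)·s(k−1): e.g. f·zf = fzf.
The next term joins zffzffzfzffzf and fzfzffzfzffzffzfzffzf.

zffzffzfzffzffzfzffzfzffzffzfzffzf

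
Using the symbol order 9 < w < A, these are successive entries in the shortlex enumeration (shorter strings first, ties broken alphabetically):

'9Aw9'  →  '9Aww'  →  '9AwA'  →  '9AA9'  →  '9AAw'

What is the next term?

9AAA

The successor of 9AAw increments the rightmost position that isn't already A and resets every position after it to 9.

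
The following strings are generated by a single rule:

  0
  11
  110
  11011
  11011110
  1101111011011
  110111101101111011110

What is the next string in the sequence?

1101111011011110111101101111011011

Each term (from the third on) is the previous term followed by the one before it: term 3 = 11·0 = 110.
The next term joins 110111101101111011110 and 1101111011011.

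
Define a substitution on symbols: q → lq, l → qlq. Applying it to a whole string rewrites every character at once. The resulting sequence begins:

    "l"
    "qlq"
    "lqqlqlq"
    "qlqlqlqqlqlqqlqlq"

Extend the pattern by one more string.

lqqlqlqqlqlqqlqlqlqqlqlqqlqlqlqqlqlqqlqlq

Applying the rule to each of the 17 symbols of qlqlqlqqlqlqqlqlq gives the pieces lq qlq lq qlq lq qlq lq lq qlq lq qlq lq lq qlq lq qlq lq, which concatenate to the answer.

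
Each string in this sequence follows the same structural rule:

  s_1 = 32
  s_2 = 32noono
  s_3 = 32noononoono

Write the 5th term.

32noononoononoononoono

The strings grow by a fixed suffix noono each time.
From 32noononoono, 2 further steps: 32noononoono → 32noononoononoono → (answer).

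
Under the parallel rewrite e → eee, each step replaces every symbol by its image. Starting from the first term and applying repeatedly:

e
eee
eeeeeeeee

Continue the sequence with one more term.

Expanding eeeeeeeee: e→eee, e→eee, e→eee, e→eee, e→eee, e→eee, e→eee, e→eee, e→eee. Concatenated: eee eee eee eee eee eee eee eee eee.

eeeeeeeeeeeeeeeeeeeeeeeeeee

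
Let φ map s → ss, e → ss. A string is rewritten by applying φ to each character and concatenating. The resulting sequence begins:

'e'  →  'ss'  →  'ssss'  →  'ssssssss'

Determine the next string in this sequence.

Expanding ssssssss: s→ss, s→ss, s→ss, s→ss, s→ss, s→ss, s→ss, s→ss. Concatenated: ss ss ss ss ss ss ss ss.

ssssssssssssssss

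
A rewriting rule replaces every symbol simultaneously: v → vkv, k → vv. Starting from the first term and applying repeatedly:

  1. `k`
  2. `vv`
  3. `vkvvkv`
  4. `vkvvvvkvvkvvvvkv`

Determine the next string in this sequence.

Rewriting the 16 symbols of vkvvvvkvvkvvvvkv one by one yields vkv vv vkv vkv vkv vkv vv vkv vkv vv vkv vkv vkv vkv vv vkv; concatenated:

vkvvvvkvvkvvkvvkvvvvkvvkvvvvkvvkvvkvvkvvvvkv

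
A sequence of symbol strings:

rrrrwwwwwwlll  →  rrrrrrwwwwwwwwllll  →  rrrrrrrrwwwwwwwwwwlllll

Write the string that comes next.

rrrrrrrrrrwwwwwwwwwwwwllllll

Each string has the form r^{2n} w^{2n+2} l^{n+1}, where the shown terms are n = 2, 3, 4.
For the next term, n = 5, so the run lengths are 10, 12, 6.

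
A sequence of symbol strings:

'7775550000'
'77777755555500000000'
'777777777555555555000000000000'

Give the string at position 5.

The n-th term is 3n 7's then 3n 5's then 4n 0's (n = 1, 2, …).
At n = 5 the blocks have lengths 15, 15, 20.

77777777777777755555555555555500000000000000000000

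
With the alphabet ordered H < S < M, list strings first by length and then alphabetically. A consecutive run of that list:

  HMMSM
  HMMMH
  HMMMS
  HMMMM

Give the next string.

SHHHH

Treat HMMMM as a base-3 numeral over the given alphabet and add one, carrying through any trailing M's.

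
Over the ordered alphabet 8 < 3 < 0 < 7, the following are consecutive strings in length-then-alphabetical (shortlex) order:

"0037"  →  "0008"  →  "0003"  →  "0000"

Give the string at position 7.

Continuing the enumeration 3 steps past 0000: 0000 → 0007 → 0078 → (answer).

0073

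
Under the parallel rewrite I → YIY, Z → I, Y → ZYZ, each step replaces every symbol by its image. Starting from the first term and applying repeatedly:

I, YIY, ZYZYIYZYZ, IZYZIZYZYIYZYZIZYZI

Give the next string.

Applying the rule to each of the 19 symbols of IZYZIZYZYIYZYZIZYZI gives the pieces YIY I ZYZ I YIY I ZYZ I ZYZ YIY ZYZ I ZYZ I YIY I ZYZ I YIY, which concatenate to the answer.

YIYIZYZIYIYIZYZIZYZYIYZYZIZYZIYIYIZYZIYIY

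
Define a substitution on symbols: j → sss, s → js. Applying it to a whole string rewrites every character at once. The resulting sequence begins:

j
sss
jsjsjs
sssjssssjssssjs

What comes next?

Applying the rule to each of the 15 symbols of sssjssssjssssjs gives the pieces js js js sss js js js js sss js js js js sss js, which concatenate to the answer.

jsjsjssssjsjsjsjssssjsjsjsjssssjs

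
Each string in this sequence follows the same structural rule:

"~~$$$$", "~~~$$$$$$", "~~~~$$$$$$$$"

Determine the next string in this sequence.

~~~~~$$$$$$$$$$

The n-th term is n ~'s then 2n $'s, where the shown terms are n = 2, 3, 4.
Setting n = 5 gives 5, 10 characters in each block.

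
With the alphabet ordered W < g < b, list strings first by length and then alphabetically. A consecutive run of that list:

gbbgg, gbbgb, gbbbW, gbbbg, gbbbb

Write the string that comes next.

bWWWW

The successor of gbbbb increments the rightmost position that isn't already b and resets every position after it to W.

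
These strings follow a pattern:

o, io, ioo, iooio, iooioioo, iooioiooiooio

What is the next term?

iooioiooiooioiooioioo

From term 3 onward, concatenate the last term with the second-to-last: io·o = ioo, ioo·io = iooio, …
The next term joins iooioiooiooio and iooioioo.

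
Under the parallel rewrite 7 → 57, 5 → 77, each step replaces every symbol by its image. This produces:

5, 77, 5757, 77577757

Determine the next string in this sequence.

Rewriting each symbol of 77577757: 7→57, 7→57, 5→77, 7→57, 7→57, 7→57, 5→77, 7→57, which concatenates to 57 57 77 57 57 57 77 57.

5757775757577757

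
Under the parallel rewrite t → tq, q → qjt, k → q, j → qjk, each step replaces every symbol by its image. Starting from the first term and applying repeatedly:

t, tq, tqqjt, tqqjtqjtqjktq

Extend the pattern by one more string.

Rewriting the 13 symbols of tqqjtqjtqjktq one by one yields tq qjt qjt qjk tq qjt qjk tq qjt qjk q tq qjt; concatenated:

tqqjtqjtqjktqqjtqjktqqjtqjkqtqqjt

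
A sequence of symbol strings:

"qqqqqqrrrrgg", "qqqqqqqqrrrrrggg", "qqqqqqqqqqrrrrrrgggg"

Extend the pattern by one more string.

Reading off run lengths: q runs 6, 8, 10; r runs 4, 5, 6; g runs 2, 3, 4 — each is linear in n, where the shown terms are n = 2, 3, 4.
At n = 5 the blocks have lengths 12, 7, 5.

qqqqqqqqqqqqrrrrrrrggggg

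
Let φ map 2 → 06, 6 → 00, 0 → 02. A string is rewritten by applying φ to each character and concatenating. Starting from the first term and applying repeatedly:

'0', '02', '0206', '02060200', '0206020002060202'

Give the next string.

02060200020602020206020002060206

φ(0206020002060202) expands symbol-by-symbol to 02 06 02 00 02 06 02 02 02 06 02 00 02 06 02 06; joining the 16 pieces gives the next term.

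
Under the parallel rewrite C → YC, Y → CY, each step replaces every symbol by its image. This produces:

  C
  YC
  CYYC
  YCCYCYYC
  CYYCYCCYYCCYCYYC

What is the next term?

Rewriting the 16 symbols of CYYCYCCYYCCYCYYC one by one yields YC CY CY YC CY YC YC CY CY YC YC CY YC CY CY YC; concatenated:

YCCYCYYCCYYCYCCYCYYCYCCYYCCYCYYC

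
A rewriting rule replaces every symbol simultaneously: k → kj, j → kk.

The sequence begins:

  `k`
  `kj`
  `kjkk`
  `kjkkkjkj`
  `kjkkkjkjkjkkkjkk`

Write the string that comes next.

Applying the rule to each of the 16 symbols of kjkkkjkjkjkkkjkk gives the pieces kj kk kj kj kj kk kj kk kj kk kj kj kj kk kj kj, which concatenate to the answer.

kjkkkjkjkjkkkjkkkjkkkjkjkjkkkjkj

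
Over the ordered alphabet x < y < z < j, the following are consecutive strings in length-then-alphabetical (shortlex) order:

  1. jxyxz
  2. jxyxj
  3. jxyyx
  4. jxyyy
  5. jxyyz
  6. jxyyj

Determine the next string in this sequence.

Find the rightmost character of jxyyj below j, bump it to the next letter, and reset everything to its right to x.

jxyzx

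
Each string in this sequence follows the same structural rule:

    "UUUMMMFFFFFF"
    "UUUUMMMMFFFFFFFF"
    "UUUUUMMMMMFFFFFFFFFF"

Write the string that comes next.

UUUUUUMMMMMMFFFFFFFFFFFF

Term n consists of n+1 U's, followed by n+1 M's, followed by 2n+2 F's, where the shown terms are n = 2, 3, 4.
Setting n = 5 gives 6, 6, 12 characters in each block.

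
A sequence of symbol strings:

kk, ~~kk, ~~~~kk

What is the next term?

Each term is the previous one with ~~ prepended.
Applying this once more to ~~~~kk:

~~~~~~kk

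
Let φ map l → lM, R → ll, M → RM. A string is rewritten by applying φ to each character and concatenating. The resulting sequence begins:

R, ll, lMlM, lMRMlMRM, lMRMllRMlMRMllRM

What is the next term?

lMRMllRMlMlMllRMlMRMllRMlMlMllRM

φ(lMRMllRMlMRMllRM) expands symbol-by-symbol to lM RM ll RM lM lM ll RM lM RM ll RM lM lM ll RM; joining the 16 pieces gives the next term.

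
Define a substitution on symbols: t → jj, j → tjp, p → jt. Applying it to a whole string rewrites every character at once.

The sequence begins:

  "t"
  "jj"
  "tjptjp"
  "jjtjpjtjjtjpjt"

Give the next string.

Rewriting the 14 symbols of jjtjpjtjjtjpjt one by one yields tjp tjp jj tjp jt tjp jj tjp tjp jj tjp jt tjp jj; concatenated:

tjptjpjjtjpjttjpjjtjptjpjjtjpjttjpjj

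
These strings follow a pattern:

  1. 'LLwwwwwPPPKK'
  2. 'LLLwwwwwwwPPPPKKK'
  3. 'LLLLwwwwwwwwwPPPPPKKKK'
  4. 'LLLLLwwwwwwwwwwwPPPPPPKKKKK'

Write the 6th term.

LLLLLLLwwwwwwwwwwwwwwwPPPPPPPPKKKKKKK

Term n consists of n L's, followed by 2n+1 w's, followed by n+1 P's, followed by n K's, where the shown terms are n = 2, 3, 4, 5.
Setting n = 7 gives 7, 15, 8, 7 characters in each block.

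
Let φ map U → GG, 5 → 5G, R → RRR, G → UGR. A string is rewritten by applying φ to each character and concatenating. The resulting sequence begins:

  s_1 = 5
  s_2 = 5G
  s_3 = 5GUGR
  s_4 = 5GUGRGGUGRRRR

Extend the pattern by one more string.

Replace each of the 13 characters of 5GUGRGGUGRRRR in place — 5G UGR GG UGR RRR UGR UGR GG UGR RRR RRR RRR RRR — and concatenate.

5GUGRGGUGRRRRUGRUGRGGUGRRRRRRRRRRRRR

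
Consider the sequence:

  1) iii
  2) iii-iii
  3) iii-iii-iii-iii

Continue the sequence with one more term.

Each string is two copies of the previous one joined by '-'.
Doubling iii-iii-iii-iii with '-' between the halves:

iii-iii-iii-iii-iii-iii-iii-iii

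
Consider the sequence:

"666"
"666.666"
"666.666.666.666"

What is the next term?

666.666.666.666.666.666.666.666

s(k+1) = s(k)·.·s(k) — each term doubles the last with '.' between the halves.
So the next term is two copies of 666.666.666.666 with '.' between the halves.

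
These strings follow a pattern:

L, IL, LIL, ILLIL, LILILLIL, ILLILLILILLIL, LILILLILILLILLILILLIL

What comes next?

ILLILLILILLILLILILLILILLILLILILLIL

This is a Fibonacci-style word recurrence s(k) = s(k−2)·s(k−1): e.g. L·IL = LIL.
The next term joins ILLILLILILLIL and LILILLILILLILLILILLIL.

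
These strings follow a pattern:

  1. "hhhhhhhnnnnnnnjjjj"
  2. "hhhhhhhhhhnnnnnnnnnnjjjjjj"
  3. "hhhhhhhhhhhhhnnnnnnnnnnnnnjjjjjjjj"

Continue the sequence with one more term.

Term n consists of 3n+1 h's, followed by 3n+1 n's, followed by 2n j's, where the shown terms are n = 2, 3, 4.
Setting n = 5 gives 16, 16, 10 characters in each block.

hhhhhhhhhhhhhhhhnnnnnnnnnnnnnnnnjjjjjjjjjj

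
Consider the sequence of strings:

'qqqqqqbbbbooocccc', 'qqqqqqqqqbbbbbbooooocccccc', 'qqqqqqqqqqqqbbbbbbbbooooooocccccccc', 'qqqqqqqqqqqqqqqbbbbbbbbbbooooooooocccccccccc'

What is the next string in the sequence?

The n-th term is 3n q's then 2n b's then 2n-1 o's then 2n c's, where the shown terms are n = 2, 3, 4, 5.
At n = 6 the blocks have lengths 18, 12, 11, 12.

qqqqqqqqqqqqqqqqqqbbbbbbbbbbbbooooooooooocccccccccccc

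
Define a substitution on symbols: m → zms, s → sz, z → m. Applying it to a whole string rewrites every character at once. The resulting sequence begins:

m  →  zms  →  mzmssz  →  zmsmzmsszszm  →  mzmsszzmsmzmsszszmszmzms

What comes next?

zmsmzmsszszmmzmsszzmsmzmsszszmszmzmsszmzmsmzmssz

φ(mzmsszzmsmzmsszszmszmzms) expands symbol-by-symbol to zms m zms sz sz m m zms sz zms m zms sz sz m sz m zms sz m zms m zms sz; joining the 24 pieces gives the next term.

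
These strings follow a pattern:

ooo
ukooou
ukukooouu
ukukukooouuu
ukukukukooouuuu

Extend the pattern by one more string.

Each term wraps the previous one in uk on the left and u on the right.
Applying this once more to ukukukukooouuuu:

ukukukukukooouuuuu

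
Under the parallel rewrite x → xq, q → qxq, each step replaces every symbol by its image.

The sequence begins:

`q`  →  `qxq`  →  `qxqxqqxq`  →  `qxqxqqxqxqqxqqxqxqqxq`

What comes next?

Rewriting the 21 symbols of qxqxqqxqxqqxqqxqxqqxq one by one yields qxq xq qxq xq qxq qxq xq qxq xq qxq qxq xq qxq qxq xq qxq xq qxq qxq xq qxq; concatenated:

qxqxqqxqxqqxqqxqxqqxqxqqxqqxqxqqxqqxqxqqxqxqqxqqxqxqqxq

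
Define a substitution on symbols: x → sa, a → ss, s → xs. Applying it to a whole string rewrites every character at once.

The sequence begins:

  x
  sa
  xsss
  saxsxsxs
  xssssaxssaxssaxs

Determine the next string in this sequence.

saxsxsxsxssssaxsxssssaxsxssssaxs

Replace each of the 16 characters of xssssaxssaxssaxs in place — sa xs xs xs xs ss sa xs xs ss sa xs xs ss sa xs — and concatenate.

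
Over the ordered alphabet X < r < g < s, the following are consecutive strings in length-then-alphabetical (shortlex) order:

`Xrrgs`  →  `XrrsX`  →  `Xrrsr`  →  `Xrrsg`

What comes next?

Find the rightmost character of Xrrsg below s, bump it to the next letter, and reset everything to its right to X.

Xrrss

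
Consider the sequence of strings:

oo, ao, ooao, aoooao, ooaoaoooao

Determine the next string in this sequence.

aoooaoooaoaoooao

Each term (from the third on) is the two preceding terms concatenated in order: term 3 = oo·ao = ooao.
So term 6 is aoooao·ooaoaoooao.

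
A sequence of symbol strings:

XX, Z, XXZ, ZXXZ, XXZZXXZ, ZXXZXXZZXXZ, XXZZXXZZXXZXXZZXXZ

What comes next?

This is a Fibonacci-style word recurrence s(k) = s(k−2)·s(k−1): e.g. XX·Z = XXZ.
The next term joins ZXXZXXZZXXZ and XXZZXXZZXXZXXZZXXZ.

ZXXZXXZZXXZXXZZXXZZXXZXXZZXXZ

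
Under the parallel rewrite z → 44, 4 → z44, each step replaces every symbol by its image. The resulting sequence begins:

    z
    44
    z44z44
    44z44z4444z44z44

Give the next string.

z44z4444z44z4444z44z44z44z4444z44z4444z44z44

Replace each of the 16 characters of 44z44z4444z44z44 in place — z44 z44 44 z44 z44 44 z44 z44 z44 z44 44 z44 z44 44 z44 z44 — and concatenate.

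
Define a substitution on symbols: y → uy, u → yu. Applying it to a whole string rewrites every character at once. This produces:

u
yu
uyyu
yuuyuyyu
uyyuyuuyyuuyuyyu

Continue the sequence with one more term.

Replace each of the 16 characters of uyyuyuuyyuuyuyyu in place — yu uy uy yu uy yu yu uy uy yu yu uy yu uy uy yu — and concatenate.

yuuyuyyuuyyuyuuyuyyuyuuyyuuyuyyu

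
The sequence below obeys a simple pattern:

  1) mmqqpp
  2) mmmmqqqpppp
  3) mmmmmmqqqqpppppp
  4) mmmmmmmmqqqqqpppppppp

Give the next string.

mmmmmmmmmmqqqqqqpppppppppp

Term n consists of 2n m's, followed by n+1 q's, followed by 2n p's (n = 1, 2, …).
At n = 5 the blocks have lengths 10, 6, 10.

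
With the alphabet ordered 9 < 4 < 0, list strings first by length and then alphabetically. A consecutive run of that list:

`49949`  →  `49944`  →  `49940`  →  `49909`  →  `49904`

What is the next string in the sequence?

49900

Find the rightmost character of 49904 below 0, bump it to the next letter, and reset everything to its right to 9.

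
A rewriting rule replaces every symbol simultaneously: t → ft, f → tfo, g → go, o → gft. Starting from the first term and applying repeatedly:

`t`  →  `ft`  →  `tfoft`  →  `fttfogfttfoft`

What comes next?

Replace each of the 13 characters of fttfogfttfoft in place — tfo ft ft tfo gft go tfo ft ft tfo gft tfo ft — and concatenate.

tfoftfttfogftgotfoftfttfogfttfoft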